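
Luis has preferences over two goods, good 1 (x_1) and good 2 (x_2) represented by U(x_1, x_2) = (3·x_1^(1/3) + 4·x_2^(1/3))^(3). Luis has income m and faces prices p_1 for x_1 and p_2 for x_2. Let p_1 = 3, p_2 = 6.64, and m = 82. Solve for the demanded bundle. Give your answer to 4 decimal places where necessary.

x_1* = 13.4325, x_2* = 6.2805

From the CES first-order condition, (3/4)·(x_2/x_1)^(2/3) = p_1/p_2.
Hence x_2/x_1 = ((4/3)·p_1/p_2)^(1/(2/3)), i.e. raised to the 1.5 power.
Substitute x_2 = (x_2/x_1)·x_1 into the budget: x_1* = m/(p_1 + p_2·(x_2/x_1)).
Numerically x_2/x_1 = 0.467561, so x_1* = 82/(3 + 6.64·0.467561) = 13.4325 and x_2* = 0.467561·13.4325 = 6.2805.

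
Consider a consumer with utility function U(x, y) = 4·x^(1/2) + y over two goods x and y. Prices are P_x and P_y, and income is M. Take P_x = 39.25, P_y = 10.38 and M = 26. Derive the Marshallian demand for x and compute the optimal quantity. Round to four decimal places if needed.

Utility is quasi-linear in y; the FOC for x is 2/√x = P_x/P_y.
Solve: √x = 2·P_y/P_x, so x*(P_x,P_y) = (2·P_y/P_x)², and y* = (M − P_x·x*)/P_y.
Plugging in: x* = (2·10.38/39.25)² = 0.2798.

x* = 0.2798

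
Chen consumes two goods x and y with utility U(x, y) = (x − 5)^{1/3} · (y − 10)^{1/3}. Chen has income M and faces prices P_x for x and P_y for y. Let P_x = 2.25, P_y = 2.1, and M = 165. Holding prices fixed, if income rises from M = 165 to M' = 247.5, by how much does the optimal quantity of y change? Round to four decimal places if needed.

Δy* = 19.6429

Discretionary income = 165 − 5·2.25 − 10·2.1 = 132.75; y* = 10 + 0.5·132.75/2.1 = 41.6071.
At M' = 247.5: y* = 61.25. Change: 61.25 − 41.6071 = 19.6429.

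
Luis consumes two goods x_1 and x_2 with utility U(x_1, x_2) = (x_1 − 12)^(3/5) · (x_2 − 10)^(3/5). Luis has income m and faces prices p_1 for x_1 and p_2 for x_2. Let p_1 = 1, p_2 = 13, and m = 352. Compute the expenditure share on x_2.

share on x_2 = 0.6676

After buying the subsistence bundle (12, 10), a share 0.5 of the remaining income goes to x_1: x_1* = 12 + 0.5·(m − 12p_1 − 10p_2)/p_1.
Discretionary income = 352 − 12·1 − 10·13 = 210; x_1* = 12 + 0.5·210/1 = 117; x_2* = 10 + 0.5·210/13 = 18.0769.
Expenditure on x_2: 13·18.0769 = 235; share = 0.6676.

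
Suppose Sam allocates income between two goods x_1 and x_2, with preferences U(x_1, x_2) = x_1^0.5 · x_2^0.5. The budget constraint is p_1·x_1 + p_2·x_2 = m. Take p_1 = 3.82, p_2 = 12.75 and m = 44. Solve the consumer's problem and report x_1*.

The MRS is x_2/x_1. Set MRS = p_1/p_2.
Rearranging, p_2·x_2 = p_1·x_1. Substituting into the budget gives p_1·x_1·(1 + 1) = m.
Demand: x_1*(p_1,p_2,m) = 0.5·m/p_1 and x_2* = 0.5·m/p_2.
At p_1=3.82, p_2=12.75, m=44: x_1* = 0.5·44/3.82 = 5.7592.

x_1* = 5.7592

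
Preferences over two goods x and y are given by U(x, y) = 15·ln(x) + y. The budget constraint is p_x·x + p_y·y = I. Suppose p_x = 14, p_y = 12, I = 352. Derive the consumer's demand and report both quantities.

x* = 12.8571, y* = 14.3333

Set MRS = p_x/p_y: (15/x)/1 = p_x/p_y.
So x*(p_x,p_y) = 15·p_y/p_x, independent of income; and y* = (I − 15·p_y)/p_y.
At the given prices: x* = 15·12/14 = 12.8571, and y* = 14.3333.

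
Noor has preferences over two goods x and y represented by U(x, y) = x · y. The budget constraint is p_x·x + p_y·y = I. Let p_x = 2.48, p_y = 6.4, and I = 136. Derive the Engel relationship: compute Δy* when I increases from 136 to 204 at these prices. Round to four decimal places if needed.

Δy* = 5.3125

MU_x/MU_y = (y)/(x); tangency sets this equal to p_x/p_y.
Rearranging, p_y·y = p_x·x. Substituting into the budget gives p_x·x·(1 + 1) = I.
Demand: x*(p_x,p_y,I) = 0.5·I/p_x and y* = 0.5·I/p_y.
At p_x=2.48, p_y=6.4, I=136: y* = 0.5·136/6.4 = 10.625.
At I' = 204: y* = 15.9375. Change: 15.9375 − 10.625 = 5.3125.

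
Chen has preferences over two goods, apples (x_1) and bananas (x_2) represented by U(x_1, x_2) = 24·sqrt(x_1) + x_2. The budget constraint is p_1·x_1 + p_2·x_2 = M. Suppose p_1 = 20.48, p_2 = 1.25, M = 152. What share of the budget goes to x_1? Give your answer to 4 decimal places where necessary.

MU_x_1 = 12/√x_1, MU_x_2 = 1. Tangency: 12/√x_1 = p_1/p_2.
Solve: √x_1 = 12·p_2/p_1, so x_1*(p_1,p_2) = (12·p_2/p_1)², and x_2* = (M − p_1·x_1*)/p_2.
Plugging in: x_1* = (12·1.25/20.48)² = 0.5364, x_2* = 112.8109.
Expenditure on x_1: 20.48·0.5364 = 10.9863; share = 0.0723.

share on x_1 = 0.0723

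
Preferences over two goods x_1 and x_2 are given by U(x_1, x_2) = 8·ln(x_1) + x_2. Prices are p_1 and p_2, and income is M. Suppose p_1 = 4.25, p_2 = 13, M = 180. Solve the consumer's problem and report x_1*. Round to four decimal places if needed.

x_1* = 24.4706

MU_x_1 = 8/x_1, MU_x_2 = 1. Tangency: 8/x_1 = p_1/p_2.
So x_1*(p_1,p_2) = 8·p_2/p_1, independent of income; and x_2* = (M − 8·p_2)/p_2.
At the given prices: x_1* = 8·13/4.25 = 24.4706.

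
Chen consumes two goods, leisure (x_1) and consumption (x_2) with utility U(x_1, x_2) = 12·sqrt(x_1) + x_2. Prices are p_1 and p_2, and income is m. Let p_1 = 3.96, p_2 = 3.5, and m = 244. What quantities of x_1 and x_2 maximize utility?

Thus x_1* = (6·p_2/p_1)² — independent of m — with the rest of income spent on x_2.
Plugging in: x_1* = (6·3.5/3.96)² = 28.1221, x_2* = 37.8961.

x_1* = 28.1221, x_2* = 37.8961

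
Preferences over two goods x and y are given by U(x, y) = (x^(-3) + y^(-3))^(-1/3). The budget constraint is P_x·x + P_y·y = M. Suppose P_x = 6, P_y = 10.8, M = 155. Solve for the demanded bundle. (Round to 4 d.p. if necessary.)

MRS = MU_x/MU_y = (y/x)^(4). Set equal to P_x/P_y.
Hence y/x = (P_x/P_y)^(1/(4)), i.e. raised to the 0.25 power.
Substitute y = (y/x)·x into the budget: x* = M/(P_x + P_y·(y/x)).
Numerically y/x = 0.86334, so x* = 155/(6 + 10.8·0.86334) = 10.1148 and y* = 0.86334·10.1148 = 8.7325.

x* = 10.1148, y* = 8.7325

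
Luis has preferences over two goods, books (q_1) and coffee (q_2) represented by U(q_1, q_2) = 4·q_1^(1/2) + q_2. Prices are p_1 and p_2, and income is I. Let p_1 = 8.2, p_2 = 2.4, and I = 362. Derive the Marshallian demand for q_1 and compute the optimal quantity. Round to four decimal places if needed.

Set MRS = p_1/p_2: 2·q_1^(−1/2) = p_1/p_2.
Solve: √q_1 = 2·p_2/p_1, so q_1*(p_1,p_2) = (2·p_2/p_1)², and q_2* = (I − p_1·q_1*)/p_2.
Plugging in: q_1* = (2·2.4/8.2)² = 0.3427.

q_1* = 0.3427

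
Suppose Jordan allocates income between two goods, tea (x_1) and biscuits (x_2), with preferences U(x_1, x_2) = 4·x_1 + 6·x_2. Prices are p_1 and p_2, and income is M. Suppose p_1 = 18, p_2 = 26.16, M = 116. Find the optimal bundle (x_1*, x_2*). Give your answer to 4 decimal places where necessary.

x_1* = 0, x_2* = 4.4343

Linear utility — the consumer picks whichever good has higher MU/price: 4/18 = 0.2222 vs 6/26.16 = 0.2294.
x_2 gives more utility per dollar, so spend all income on x_2: x_2* = M/p_2, x_1* = 0.
Numerically: x_1* = 0, x_2* = 4.4343.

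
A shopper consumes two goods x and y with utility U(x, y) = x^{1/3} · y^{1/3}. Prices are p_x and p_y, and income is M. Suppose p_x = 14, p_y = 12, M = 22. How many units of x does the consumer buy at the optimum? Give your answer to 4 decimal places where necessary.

x* = 0.7857

The MRS is y/x. Set MRS = p_x/p_y.
Rearranging, p_y·y = p_x·x. Substituting into the budget gives p_x·x·(1 + 1) = M.
Demand: x*(p_x,p_y,M) = 0.5·M/p_x and y* = 0.5·M/p_y.
At p_x=14, p_y=12, M=22: x* = 0.5·22/14 = 0.7857.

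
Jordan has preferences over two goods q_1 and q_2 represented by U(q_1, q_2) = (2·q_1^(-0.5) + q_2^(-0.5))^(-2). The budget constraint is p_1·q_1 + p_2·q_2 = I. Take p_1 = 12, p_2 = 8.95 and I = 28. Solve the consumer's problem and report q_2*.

q_2* = 1.1375

From the CES first-order condition, 2·(q_2/q_1)^(1.5) = p_1/p_2.
Solve for the ratio: q_2/q_1 = [(1/2)·p_1/p_2]^(2/3).
With the ratio pinned down, the budget gives q_1* = I/(p_1 + p_2·(q_2/q_1)) and q_2* = (q_2/q_1)·q_1*.
Numerically q_2/q_1 = 0.765982, so q_1* = 28/(12 + 8.95·0.765982) = 1.485 and q_2* = 0.765982·1.485 = 1.1375.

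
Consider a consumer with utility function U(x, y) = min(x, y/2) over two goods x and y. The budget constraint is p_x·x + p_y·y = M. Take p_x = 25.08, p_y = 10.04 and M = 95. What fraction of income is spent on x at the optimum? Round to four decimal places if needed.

share on x = 0.5554

With perfect complements, no substitution: consume in ratio x:y = 1:2.
Budget: p_x·x + p_y·2·x = M, so (p_x + 2·p_y)·x = M.
Demand: x*(p_x,p_y,M) = M/(p_x + 2·p_y), y* = 2·M/(p_x + 2·p_y).
Here 25.08 + 2·10.04 = 45.16, giving x* = 2.1036 and y* = 4.2073.
Expenditure on x: 25.08·2.1036 = 52.7591; share = 0.5554.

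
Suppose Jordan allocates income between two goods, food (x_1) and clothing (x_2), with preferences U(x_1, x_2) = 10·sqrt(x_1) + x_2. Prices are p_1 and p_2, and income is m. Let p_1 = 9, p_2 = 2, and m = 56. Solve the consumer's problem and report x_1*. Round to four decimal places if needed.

MU_x_1 = 5/√x_1, MU_x_2 = 1. Tangency: 5/√x_1 = p_1/p_2.
Solve: √x_1 = 5·p_2/p_1, so x_1*(p_1,p_2) = (5·p_2/p_1)², and x_2* = (m − p_1·x_1*)/p_2.
Plugging in: x_1* = (5·2/9)² = 1.2346.

x_1* = 1.2346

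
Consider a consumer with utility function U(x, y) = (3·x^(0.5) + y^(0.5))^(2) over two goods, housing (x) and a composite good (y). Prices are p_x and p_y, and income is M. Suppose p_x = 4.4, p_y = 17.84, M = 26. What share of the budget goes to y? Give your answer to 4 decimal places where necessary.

MRS = MU_x/MU_y = 3·(y/x)^(0.5). Set equal to p_x/p_y.
Solve for the ratio: y/x = [(1/3)·p_x/p_y]^(2).
With the ratio pinned down, the budget gives x* = M/(p_x + p_y·(y/x)) and y* = (y/x)·x*.
Numerically y/x = 0.006759, so x* = 26/(4.4 + 17.84·0.006759) = 5.7515 and y* = 0.006759·5.7515 = 0.0389.
Expenditure on y: 17.84·0.0389 = 0.6935; share = 0.0267.

share on y = 0.0267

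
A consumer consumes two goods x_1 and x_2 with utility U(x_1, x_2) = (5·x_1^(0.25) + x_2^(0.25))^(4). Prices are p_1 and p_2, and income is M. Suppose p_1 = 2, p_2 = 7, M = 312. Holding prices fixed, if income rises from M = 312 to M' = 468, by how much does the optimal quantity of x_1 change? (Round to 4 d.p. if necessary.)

From the CES first-order condition, 5·(x_2/x_1)^(0.75) = p_1/p_2.
Solve for the ratio: x_2/x_1 = [(1/5)·p_1/p_2]^(4/3).
Substitute x_2 = (x_2/x_1)·x_1 into the budget: x_1* = M/(p_1 + p_2·(x_2/x_1)).
Numerically x_2/x_1 = 0.02201, so x_1* = 312/(2 + 7·0.02201) = 144.8422.
At M' = 468: x_1* = 217.2633. Change: 217.2633 − 144.8422 = 72.4211.

Δx_1* = 72.4211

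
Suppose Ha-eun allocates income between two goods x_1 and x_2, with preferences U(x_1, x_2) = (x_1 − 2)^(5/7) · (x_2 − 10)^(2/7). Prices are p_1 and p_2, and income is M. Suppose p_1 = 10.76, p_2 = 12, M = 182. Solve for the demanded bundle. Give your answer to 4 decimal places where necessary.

This is Cobb-Douglas in (x_1−2, x_2−10): tangency gives 5/7·p_2·(x_2−10) = 2/7·p_1·(x_1−2).
After buying the subsistence bundle (2, 10), a share 5/7 of the remaining income goes to x_1: x_1* = 2 + 5/7·(M − 2p_1 − 10p_2)/p_1.
Discretionary income = 182 − 2·10.76 − 10·12 = 40.48; x_1* = 2 + 5/7·40.48/10.76 = 4.6872; x_2* = 10 + 2/7·40.48/12 = 10.9638.

x_1* = 4.6872, x_2* = 10.9638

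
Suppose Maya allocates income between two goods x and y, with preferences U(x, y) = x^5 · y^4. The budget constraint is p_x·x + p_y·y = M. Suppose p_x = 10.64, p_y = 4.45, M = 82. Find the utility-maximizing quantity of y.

Tangency: MRS = (5/4)·y/x = p_x/p_y.
Rearranging, p_y·y = (4/5)·p_x·x. Substituting into the budget gives p_x·x·(1 + (4/5)) = M.
Demand: x*(p_x,p_y,M) = 5/9·M/p_x and y* = 4/9·M/p_y.
At p_x=10.64, p_y=4.45, M=82: y* = 4/9·82/4.45 = 8.1898.

y* = 8.1898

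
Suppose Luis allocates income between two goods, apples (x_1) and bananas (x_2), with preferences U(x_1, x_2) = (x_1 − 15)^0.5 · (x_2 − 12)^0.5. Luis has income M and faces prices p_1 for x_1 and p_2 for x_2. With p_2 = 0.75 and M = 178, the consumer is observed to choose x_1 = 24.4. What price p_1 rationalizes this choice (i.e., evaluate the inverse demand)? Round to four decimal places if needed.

This is Cobb-Douglas in (x_1−15, x_2−12): tangency gives 0.5·p_2·(x_2−12) = 0.5·p_1·(x_1−15).
After buying the subsistence bundle (15, 12), a share 0.5 of the remaining income goes to x_1: x_1* = 15 + 0.5·(M − 15p_1 − 12p_2)/p_1.
Set x_1* = 24.4 in the demand function and solve for p_1: p_1 = 5.

p_1 = 5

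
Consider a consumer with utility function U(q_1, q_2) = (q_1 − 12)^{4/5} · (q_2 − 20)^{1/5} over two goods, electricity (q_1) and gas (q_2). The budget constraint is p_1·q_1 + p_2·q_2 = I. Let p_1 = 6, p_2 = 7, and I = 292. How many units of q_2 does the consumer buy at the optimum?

After buying the subsistence bundle (12, 20), a share 0.8 of the remaining income goes to q_1: q_1* = 12 + 0.8·(I − 12p_1 − 20p_2)/p_1.
Discretionary income = 292 − 12·6 − 20·7 = 80; q_2* = 20 + 0.2·80/7 = 22.2857.

q_2* = 22.2857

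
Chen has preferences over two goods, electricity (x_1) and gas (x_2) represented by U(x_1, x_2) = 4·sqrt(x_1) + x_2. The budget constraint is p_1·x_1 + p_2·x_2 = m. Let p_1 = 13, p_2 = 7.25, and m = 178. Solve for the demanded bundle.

x_1* = 1.2441, x_2* = 22.321

Set MRS = p_1/p_2: 2·x_1^(−1/2) = p_1/p_2.
Thus x_1* = (2·p_2/p_1)² — independent of m — with the rest of income spent on x_2.
Plugging in: x_1* = (2·7.25/13)² = 1.2441, x_2* = 22.321.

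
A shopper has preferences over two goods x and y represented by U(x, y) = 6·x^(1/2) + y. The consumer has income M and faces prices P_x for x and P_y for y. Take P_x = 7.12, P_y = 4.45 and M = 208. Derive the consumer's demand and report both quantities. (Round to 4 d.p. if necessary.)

x* = 3.5156, y* = 41.1166

Utility is quasi-linear in y; the FOC for x is 3/√x = P_x/P_y.
Thus x* = (3·P_y/P_x)² — independent of M — with the rest of income spent on y.
Plugging in: x* = (3·4.45/7.12)² = 3.5156, y* = 41.1166.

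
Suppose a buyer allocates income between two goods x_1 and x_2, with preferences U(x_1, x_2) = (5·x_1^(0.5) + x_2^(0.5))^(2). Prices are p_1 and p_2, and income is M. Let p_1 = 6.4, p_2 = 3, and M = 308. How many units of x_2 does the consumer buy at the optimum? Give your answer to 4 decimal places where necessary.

x_2* = 8.0721

From the CES first-order condition, 5·(x_2/x_1)^(0.5) = p_1/p_2.
Hence x_2/x_1 = ((1/5)·p_1/p_2)^(1/(0.5)), i.e. raised to the 2 power.
With the ratio pinned down, the budget gives x_1* = M/(p_1 + p_2·(x_2/x_1)) and x_2* = (x_2/x_1)·x_1*.
Numerically x_2/x_1 = 0.182044, so x_1* = 308/(6.4 + 3·0.182044) = 44.3412 and x_2* = 0.182044·44.3412 = 8.0721.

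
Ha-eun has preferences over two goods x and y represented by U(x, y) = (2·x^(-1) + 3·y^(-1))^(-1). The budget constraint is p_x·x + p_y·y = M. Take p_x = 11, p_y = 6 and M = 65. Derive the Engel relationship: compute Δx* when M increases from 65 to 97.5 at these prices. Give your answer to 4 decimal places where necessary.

From the CES first-order condition, (2/3)·(y/x)^(2) = p_x/p_y.
Solve for the ratio: y/x = [(3/2)·p_x/p_y]^(0.5).
With the ratio pinned down, the budget gives x* = M/(p_x + p_y·(y/x)) and y* = (y/x)·x*.
Numerically y/x = 1.658312, so x* = 65/(11 + 6·1.658312) = 3.1026.
At M' = 97.5: x* = 4.654. Change: 4.654 − 3.1026 = 1.5513.

Δx* = 1.5513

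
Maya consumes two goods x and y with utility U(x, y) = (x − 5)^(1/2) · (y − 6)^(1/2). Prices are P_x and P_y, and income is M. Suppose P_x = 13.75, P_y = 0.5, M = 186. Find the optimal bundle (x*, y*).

x* = 9.1545, y* = 120.25

Discretionary income = 186 − 5·13.75 − 6·0.5 = 114.25; x* = 5 + 0.5·114.25/13.75 = 9.1545; y* = 6 + 0.5·114.25/0.5 = 120.25.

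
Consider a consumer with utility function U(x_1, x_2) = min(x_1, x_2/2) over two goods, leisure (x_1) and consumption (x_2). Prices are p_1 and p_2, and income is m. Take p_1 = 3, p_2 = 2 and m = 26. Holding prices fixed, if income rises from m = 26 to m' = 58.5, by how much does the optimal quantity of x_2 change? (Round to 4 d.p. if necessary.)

With perfect complements, no substitution: consume in ratio x_1:x_2 = 1:2.
Budget: p_1·x_1 + p_2·2·x_1 = m, so (p_1 + 2·p_2)·x_1 = m.
Demand: x_1*(p_1,p_2,m) = m/(p_1 + 2·p_2), x_2* = 2·m/(p_1 + 2·p_2).
Here 3 + 2·2 = 7, giving x_2* = 7.4286.
At m' = 58.5: x_2* = 16.7143. Change: 16.7143 − 7.4286 = 9.2857.

Δx_2* = 9.2857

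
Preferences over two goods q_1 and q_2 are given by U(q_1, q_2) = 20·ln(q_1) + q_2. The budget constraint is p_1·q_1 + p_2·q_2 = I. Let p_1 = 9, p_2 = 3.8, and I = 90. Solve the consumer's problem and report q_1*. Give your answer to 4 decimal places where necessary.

q_1* = 8.4444

Set MRS = p_1/p_2: (20/q_1)/1 = p_1/p_2.
So q_1*(p_1,p_2) = 20·p_2/p_1, independent of income; and q_2* = (I − 20·p_2)/p_2.
At the given prices: q_1* = 20·3.8/9 = 8.4444.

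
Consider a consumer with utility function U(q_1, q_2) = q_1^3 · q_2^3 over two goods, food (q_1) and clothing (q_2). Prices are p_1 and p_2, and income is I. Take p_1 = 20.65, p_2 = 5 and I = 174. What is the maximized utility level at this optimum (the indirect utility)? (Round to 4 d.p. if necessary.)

The MRS is q_2/q_1. Set MRS = p_1/p_2.
Rearranging, p_2·q_2 = p_1·q_1. Substituting into the budget gives p_1·q_1·(1 + 1) = I.
Demand: q_1*(p_1,p_2,I) = 0.5·I/p_1 and q_2* = 0.5·I/p_2.
At p_1=20.65, p_2=5, I=174: q_1* = 0.5·174/20.65 = 4.2131, q_2* = 17.4.
Utility at the optimum: U(4.2131, 17.4) = 393953.837.

V = 393953.837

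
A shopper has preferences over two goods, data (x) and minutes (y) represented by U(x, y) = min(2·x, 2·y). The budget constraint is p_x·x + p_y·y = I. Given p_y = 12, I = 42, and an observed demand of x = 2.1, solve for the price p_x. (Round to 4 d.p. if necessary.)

With perfect complements, no substitution: consume in ratio x:y = 2:2.
Budget: p_x·x + p_y·x = I, so (2·p_x + 2·p_y)·x = 2·I.
Demand: x*(p_x,p_y,I) = 2·I/(2·p_x + 2·p_y), y* = 2·I/(2·p_x + 2·p_y).
Set x* = 2.1 in the demand function and solve for p_x: p_x = 8.

p_x = 8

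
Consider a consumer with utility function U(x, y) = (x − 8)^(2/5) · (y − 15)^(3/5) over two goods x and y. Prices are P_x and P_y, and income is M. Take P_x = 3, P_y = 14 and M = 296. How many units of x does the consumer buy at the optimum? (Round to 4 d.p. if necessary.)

Discretionary income = 296 − 8·3 − 15·14 = 62; x* = 8 + 0.4·62/3 = 16.2667.

x* = 16.2667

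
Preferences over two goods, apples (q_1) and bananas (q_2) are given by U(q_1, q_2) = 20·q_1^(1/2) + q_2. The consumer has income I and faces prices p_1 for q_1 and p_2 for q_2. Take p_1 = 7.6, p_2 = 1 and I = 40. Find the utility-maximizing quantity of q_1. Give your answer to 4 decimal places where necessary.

MU_q_1 = 10/√q_1, MU_q_2 = 1. Tangency: 10/√q_1 = p_1/p_2.
Thus q_1* = (10·p_2/p_1)² — independent of I — with the rest of income spent on q_2.
Plugging in: q_1* = (10·1/7.6)² = 1.7313.

q_1* = 1.7313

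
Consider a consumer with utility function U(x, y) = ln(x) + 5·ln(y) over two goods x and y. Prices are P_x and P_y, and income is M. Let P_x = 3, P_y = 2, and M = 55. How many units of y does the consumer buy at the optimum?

The MRS is (1/5)·y/x. Set MRS = P_x/P_y.
Rearranging, P_y·y = 5·P_x·x. Substituting into the budget gives P_x·x·(1 + 5) = M.
Demand: x*(P_x,P_y,M) = 1/6·M/P_x and y* = 5/6·M/P_y.
At P_x=3, P_y=2, M=55: y* = 5/6·55/2 = 22.9167.

y* = 22.9167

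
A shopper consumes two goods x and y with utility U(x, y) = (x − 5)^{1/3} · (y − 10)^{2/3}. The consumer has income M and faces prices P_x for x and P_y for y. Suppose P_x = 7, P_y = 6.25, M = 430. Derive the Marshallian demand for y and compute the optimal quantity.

y* = 45.4667

Discretionary income = 430 − 5·7 − 10·6.25 = 332.5; y* = 10 + 2/3·332.5/6.25 = 45.4667.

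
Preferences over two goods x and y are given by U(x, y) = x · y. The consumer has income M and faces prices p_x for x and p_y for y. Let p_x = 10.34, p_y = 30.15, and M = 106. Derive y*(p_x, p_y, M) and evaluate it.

y* = 1.7579

The MRS is y/x. Set MRS = p_x/p_y.
Rearranging, p_y·y = p_x·x. Substituting into the budget gives p_x·x·(1 + 1) = M.
Demand: x*(p_x,p_y,M) = 0.5·M/p_x and y* = 0.5·M/p_y.
At p_x=10.34, p_y=30.15, M=106: y* = 0.5·106/30.15 = 1.7579.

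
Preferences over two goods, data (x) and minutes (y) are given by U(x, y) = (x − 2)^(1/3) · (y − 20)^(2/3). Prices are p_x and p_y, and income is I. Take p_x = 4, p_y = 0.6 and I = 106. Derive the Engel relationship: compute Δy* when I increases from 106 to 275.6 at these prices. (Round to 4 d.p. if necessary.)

Δy* = 188.4444

MRS = (1/2)·(y−20)/(x−2). Tangency with p_x/p_y gives y−20 = 2·(p_x/p_y)·(x−2).
After buying the subsistence bundle (2, 20), a share 1/3 of the remaining income goes to x: x* = 2 + 1/3·(I − 2p_x − 20p_y)/p_x.
Discretionary income = 106 − 2·4 − 20·0.6 = 86; y* = 20 + 2/3·86/0.6 = 115.5556.
At I' = 275.6: y* = 304. Change: 304 − 115.5556 = 188.4444.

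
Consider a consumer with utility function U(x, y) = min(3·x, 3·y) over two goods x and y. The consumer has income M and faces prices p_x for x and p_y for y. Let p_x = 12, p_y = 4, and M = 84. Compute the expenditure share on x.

Leontief preferences: the optimum is at the kink where x/3 = y/3, i.e. y = x.
Budget: p_x·x + p_y·x = M, so (3·p_x + 3·p_y)·x = 3·M.
Demand: x*(p_x,p_y,M) = 3·M/(3·p_x + 3·p_y), y* = 3·M/(3·p_x + 3·p_y).
Here 3·12 + 3·4 = 48, giving x* = 5.25 and y* = 5.25.
Expenditure on x: 12·5.25 = 63; share = 0.75.

share on x = 0.75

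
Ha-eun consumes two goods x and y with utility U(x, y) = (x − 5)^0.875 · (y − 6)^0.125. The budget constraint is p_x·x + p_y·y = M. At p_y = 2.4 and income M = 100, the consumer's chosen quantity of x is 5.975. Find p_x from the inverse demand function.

p_x = 14

Let x' = x−5, y' = y−6. MRS = 7·y'/x' = p_x/p_y.
After buying the subsistence bundle (5, 6), a share 0.875 of the remaining income goes to x: x* = 5 + 0.875·(M − 5p_x − 6p_y)/p_x.
Set x* = 5.975 in the demand function and solve for p_x: p_x = 14.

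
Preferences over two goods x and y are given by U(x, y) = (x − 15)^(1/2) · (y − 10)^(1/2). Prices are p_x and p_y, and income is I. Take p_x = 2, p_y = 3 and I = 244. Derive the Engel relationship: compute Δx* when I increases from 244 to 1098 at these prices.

MRS = (y−10)/(x−15). Tangency with p_x/p_y gives y−10 = (p_x/p_y)·(x−15).
Substituting into the budget: x* = 15 + 0.5·(I − 15·p_x − 10·p_y)/p_x, and y* = 10 + 0.5·(…)/p_y.
Discretionary income = 244 − 15·2 − 10·3 = 184; x* = 15 + 0.5·184/2 = 61.
At I' = 1098: x* = 274.5. Change: 274.5 − 61 = 213.5.

Δx* = 213.5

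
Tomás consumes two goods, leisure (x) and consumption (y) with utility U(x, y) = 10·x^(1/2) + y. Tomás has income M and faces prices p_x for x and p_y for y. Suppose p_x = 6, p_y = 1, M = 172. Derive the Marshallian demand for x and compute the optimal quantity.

x* = 0.6944

MU_x = 5/√x, MU_y = 1. Tangency: 5/√x = p_x/p_y.
Thus x* = (5·p_y/p_x)² — independent of M — with the rest of income spent on y.
Plugging in: x* = (5·1/6)² = 0.6944.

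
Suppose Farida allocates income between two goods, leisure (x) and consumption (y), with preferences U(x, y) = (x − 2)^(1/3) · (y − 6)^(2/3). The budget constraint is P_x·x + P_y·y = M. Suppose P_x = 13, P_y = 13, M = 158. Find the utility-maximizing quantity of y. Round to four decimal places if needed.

MRS = (1/2)·(y−6)/(x−2). Tangency with P_x/P_y gives y−6 = 2·(P_x/P_y)·(x−2).
After buying the subsistence bundle (2, 6), a share 1/3 of the remaining income goes to x: x* = 2 + 1/3·(M − 2P_x − 6P_y)/P_x.
Discretionary income = 158 − 2·13 − 6·13 = 54; y* = 6 + 2/3·54/13 = 8.7692.

y* = 8.7692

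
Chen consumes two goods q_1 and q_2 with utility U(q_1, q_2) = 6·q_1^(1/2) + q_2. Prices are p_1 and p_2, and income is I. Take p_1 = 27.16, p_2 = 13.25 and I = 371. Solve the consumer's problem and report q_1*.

q_1* = 2.142

Solve: √q_1 = 3·p_2/p_1, so q_1*(p_1,p_2) = (3·p_2/p_1)², and q_2* = (I − p_1·q_1*)/p_2.
Plugging in: q_1* = (3·13.25/27.16)² = 2.142.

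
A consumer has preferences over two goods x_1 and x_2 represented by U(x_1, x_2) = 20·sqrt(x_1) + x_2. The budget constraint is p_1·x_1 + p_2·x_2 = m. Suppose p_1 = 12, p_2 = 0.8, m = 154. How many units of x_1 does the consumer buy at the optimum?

MU_x_1 = 10/√x_1, MU_x_2 = 1. Tangency: 10/√x_1 = p_1/p_2.
Thus x_1* = (10·p_2/p_1)² — independent of m — with the rest of income spent on x_2.
Plugging in: x_1* = (10·0.8/12)² = 0.4444.

x_1* = 0.4444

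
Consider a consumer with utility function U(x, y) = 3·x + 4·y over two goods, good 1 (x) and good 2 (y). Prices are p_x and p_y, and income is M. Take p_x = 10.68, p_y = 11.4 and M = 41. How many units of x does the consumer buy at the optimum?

x* = 0

Linear utility — the consumer picks whichever good has higher MU/price: 3/10.68 = 0.2809 vs 4/11.4 = 0.3509.
y gives more utility per dollar, so spend all income on y: y* = M/p_y, x* = 0.
Numerically: x* = 0, y* = 3.5965.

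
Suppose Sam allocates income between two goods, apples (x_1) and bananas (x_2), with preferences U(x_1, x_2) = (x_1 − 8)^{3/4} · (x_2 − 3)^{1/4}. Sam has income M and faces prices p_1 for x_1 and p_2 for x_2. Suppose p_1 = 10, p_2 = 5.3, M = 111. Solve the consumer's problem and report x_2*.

Let x_1' = x_1−8, x_2' = x_2−3. MRS = 3·x_2'/x_1' = p_1/p_2.
Substituting into the budget: x_1* = 8 + 0.75·(M − 8·p_1 − 3·p_2)/p_1, and x_2* = 3 + 0.25·(…)/p_2.
Discretionary income = 111 − 8·10 − 3·5.3 = 15.1; x_2* = 3 + 0.25·15.1/5.3 = 3.7123.

x_2* = 3.7123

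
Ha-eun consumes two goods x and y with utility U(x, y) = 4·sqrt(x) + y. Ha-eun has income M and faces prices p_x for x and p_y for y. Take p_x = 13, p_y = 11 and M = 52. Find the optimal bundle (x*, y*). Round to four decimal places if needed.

Set MRS = p_x/p_y: 2·x^(−1/2) = p_x/p_y.
Thus x* = (2·p_y/p_x)² — independent of M — with the rest of income spent on y.
Plugging in: x* = (2·11/13)² = 2.8639, y* = 1.3427.

x* = 2.8639, y* = 1.3427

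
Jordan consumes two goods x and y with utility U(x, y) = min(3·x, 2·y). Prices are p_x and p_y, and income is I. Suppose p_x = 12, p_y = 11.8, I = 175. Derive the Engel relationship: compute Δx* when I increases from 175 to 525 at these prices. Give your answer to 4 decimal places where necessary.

Leontief preferences: the optimum is at the kink where x/2 = y/3, i.e. y = (3/2)·x.
Budget: p_x·x + p_y·(3/2)·x = I, so (2·p_x + 3·p_y)·x = 2·I.
Demand: x*(p_x,p_y,I) = 2·I/(2·p_x + 3·p_y), y* = 3·I/(2·p_x + 3·p_y).
Here 2·12 + 3·11.8 = 59.4, giving x* = 5.8923.
At I' = 525: x* = 17.6768. Change: 17.6768 − 5.8923 = 11.7845.

Δx* = 11.7845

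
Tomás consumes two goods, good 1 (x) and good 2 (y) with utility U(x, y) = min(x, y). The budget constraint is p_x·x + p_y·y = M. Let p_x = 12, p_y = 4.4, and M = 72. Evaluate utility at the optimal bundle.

V = 4.3902

With perfect complements, no substitution: consume in ratio x:y = 1:1.
Budget: p_x·x + p_y·x = M, so (p_x + p_y)·x = M.
Demand: x*(p_x,p_y,M) = M/(p_x + p_y), y* = M/(p_x + p_y).
Here 12 + 4.4 = 16.4, giving x* = 4.3902 and y* = 4.3902.
Utility at the optimum: U(4.3902, 4.3902) = 4.3902.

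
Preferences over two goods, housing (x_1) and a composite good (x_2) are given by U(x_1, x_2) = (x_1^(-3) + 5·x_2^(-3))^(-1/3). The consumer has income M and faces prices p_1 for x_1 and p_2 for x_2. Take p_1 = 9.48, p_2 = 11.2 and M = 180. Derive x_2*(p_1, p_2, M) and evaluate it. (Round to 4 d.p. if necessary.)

x_2* = 10.107

With the ratio pinned down, the budget gives x_1* = M/(p_1 + p_2·(x_2/x_1)) and x_2* = (x_2/x_1)·x_1*.
Numerically x_2/x_1 = 1.4343, so x_1* = 180/(9.48 + 11.2·1.4343) = 7.0466 and x_2* = 1.4343·7.0466 = 10.107.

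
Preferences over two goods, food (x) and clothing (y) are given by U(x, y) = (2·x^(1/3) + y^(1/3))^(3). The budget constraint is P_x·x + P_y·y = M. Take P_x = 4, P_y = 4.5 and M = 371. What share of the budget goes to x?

MU_x ∝ 2·x^(-2/3), MU_y ∝ y^(-2/3), so MRS = 2·(y/x)^(2/3) = P_x/P_y.
Solve for the ratio: y/x = [(1/2)·P_x/P_y]^(1.5).
With the ratio pinned down, the budget gives x* = M/(P_x + P_y·(y/x)) and y* = (y/x)·x*.
Numerically y/x = 0.296296, so x* = 371/(4 + 4.5·0.296296) = 69.5625 and y* = 0.296296·69.5625 = 20.6111.
Expenditure on x: 4·69.5625 = 278.25; share = 0.75.

share on x = 0.75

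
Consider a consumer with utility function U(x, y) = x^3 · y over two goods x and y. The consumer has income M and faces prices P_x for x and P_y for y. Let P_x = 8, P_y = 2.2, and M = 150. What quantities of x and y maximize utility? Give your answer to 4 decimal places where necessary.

x* = 14.0625, y* = 17.0455

The MRS is 3·y/x. Set MRS = P_x/P_y.
So 3·P_y·y = P_x·x; combined with the budget, a share 0.75 of income goes to x.
Demand: x*(P_x,P_y,M) = 0.75·M/P_x and y* = 0.25·M/P_y.
At P_x=8, P_y=2.2, M=150: x* = 0.75·150/8 = 14.0625, y* = 17.0455.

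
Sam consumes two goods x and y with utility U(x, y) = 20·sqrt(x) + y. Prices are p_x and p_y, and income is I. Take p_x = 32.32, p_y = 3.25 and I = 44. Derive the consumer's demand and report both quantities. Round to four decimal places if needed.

MU_x = 10/√x, MU_y = 1. Tangency: 10/√x = p_x/p_y.
Solve: √x = 10·p_y/p_x, so x*(p_x,p_y) = (10·p_y/p_x)², and y* = (I − p_x·x*)/p_y.
Plugging in: x* = (10·3.25/32.32)² = 1.0112, y* = 3.4828.

x* = 1.0112, y* = 3.4828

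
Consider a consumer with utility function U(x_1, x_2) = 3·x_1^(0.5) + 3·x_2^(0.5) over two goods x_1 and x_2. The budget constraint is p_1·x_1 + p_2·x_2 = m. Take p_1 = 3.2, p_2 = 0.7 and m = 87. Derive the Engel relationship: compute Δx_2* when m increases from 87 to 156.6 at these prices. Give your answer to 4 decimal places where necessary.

Δx_2* = 81.5824

MU_x_1 ∝ 3·x_1^(-0.5), MU_x_2 ∝ 3·x_2^(-0.5), so MRS = (x_2/x_1)^(0.5) = p_1/p_2.
Solve for the ratio: x_2/x_1 = [p_1/p_2]^(2).
With the ratio pinned down, the budget gives x_1* = m/(p_1 + p_2·(x_2/x_1)) and x_2* = (x_2/x_1)·x_1*.
Numerically x_2/x_1 = 20.897959, so x_1* = 87/(3.2 + 0.7·20.897959) = 4.8798 and x_2* = 20.897959·4.8798 = 101.978.
At m' = 156.6: x_2* = 183.5604. Change: 183.5604 − 101.978 = 81.5824.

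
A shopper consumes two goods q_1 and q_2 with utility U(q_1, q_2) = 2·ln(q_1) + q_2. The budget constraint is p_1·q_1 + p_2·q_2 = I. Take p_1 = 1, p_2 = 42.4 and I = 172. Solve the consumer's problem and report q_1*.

q_1* = 84.8

MU_q_1 = 2/q_1, MU_q_2 = 1. Tangency: 2/q_1 = p_1/p_2.
So q_1*(p_1,p_2) = 2·p_2/p_1, independent of income; and q_2* = (I − 2·p_2)/p_2.
At the given prices: q_1* = 2·42.4/1 = 84.8.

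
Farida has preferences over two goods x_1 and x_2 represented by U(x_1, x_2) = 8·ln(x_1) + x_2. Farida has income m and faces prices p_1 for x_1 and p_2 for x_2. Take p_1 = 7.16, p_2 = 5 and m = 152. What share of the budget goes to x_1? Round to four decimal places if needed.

Set MRS = p_1/p_2: (8/x_1)/1 = p_1/p_2.
So x_1*(p_1,p_2) = 8·p_2/p_1, independent of income; and x_2* = (m − 8·p_2)/p_2.
At the given prices: x_1* = 8·5/7.16 = 5.5866, and x_2* = 22.4.
Expenditure on x_1: 7.16·5.5866 = 40; share = 0.2632.

share on x_1 = 0.2632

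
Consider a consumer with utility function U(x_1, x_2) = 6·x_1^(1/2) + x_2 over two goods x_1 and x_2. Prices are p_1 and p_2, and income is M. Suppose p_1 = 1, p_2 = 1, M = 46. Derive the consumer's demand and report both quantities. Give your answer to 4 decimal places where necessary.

x_1* = 9, x_2* = 37

Set MRS = p_1/p_2: 3·x_1^(−1/2) = p_1/p_2.
Thus x_1* = (3·p_2/p_1)² — independent of M — with the rest of income spent on x_2.
Plugging in: x_1* = (3·1/1)² = 9, x_2* = 37.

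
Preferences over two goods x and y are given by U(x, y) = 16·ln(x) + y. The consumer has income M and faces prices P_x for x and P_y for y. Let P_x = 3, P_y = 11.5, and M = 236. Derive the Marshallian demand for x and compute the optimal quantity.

MU_x = 16/x, MU_y = 1. Tangency: 16/x = P_x/P_y.
So x*(P_x,P_y) = 16·P_y/P_x, independent of income; and y* = (M − 16·P_y)/P_y.
At the given prices: x* = 16·11.5/3 = 61.3333.

x* = 61.3333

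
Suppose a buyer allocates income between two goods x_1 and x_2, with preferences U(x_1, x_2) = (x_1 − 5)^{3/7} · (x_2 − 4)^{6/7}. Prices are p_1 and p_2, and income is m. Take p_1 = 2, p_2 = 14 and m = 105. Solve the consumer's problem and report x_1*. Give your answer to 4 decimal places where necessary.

x_1* = 11.5

This is Cobb-Douglas in (x_1−5, x_2−4): tangency gives 3/7·p_2·(x_2−4) = 6/7·p_1·(x_1−5).
After buying the subsistence bundle (5, 4), a share 1/3 of the remaining income goes to x_1: x_1* = 5 + 1/3·(m − 5p_1 − 4p_2)/p_1.
Discretionary income = 105 − 5·2 − 4·14 = 39; x_1* = 5 + 1/3·39/2 = 11.5.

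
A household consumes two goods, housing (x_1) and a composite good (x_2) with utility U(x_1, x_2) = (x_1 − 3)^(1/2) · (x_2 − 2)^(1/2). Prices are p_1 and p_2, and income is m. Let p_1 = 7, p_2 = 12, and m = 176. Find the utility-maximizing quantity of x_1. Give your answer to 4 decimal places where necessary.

MRS = (x_2−2)/(x_1−3). Tangency with p_1/p_2 gives x_2−2 = (p_1/p_2)·(x_1−3).
After buying the subsistence bundle (3, 2), a share 0.5 of the remaining income goes to x_1: x_1* = 3 + 0.5·(m − 3p_1 − 2p_2)/p_1.
Discretionary income = 176 − 3·7 − 2·12 = 131; x_1* = 3 + 0.5·131/7 = 12.3571.

x_1* = 12.3571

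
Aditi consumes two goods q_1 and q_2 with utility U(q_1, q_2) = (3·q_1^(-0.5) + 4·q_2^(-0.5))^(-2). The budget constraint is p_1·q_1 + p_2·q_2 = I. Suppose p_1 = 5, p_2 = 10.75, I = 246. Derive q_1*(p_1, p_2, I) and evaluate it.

MRS = MU_q_1/MU_q_2 = (3/4)·(q_2/q_1)^(1.5). Set equal to p_1/p_2.
Hence q_2/q_1 = ((4/3)·p_1/p_2)^(1/(1.5)), i.e. raised to the 2/3 power.
With the ratio pinned down, the budget gives q_1* = I/(p_1 + p_2·(q_2/q_1)) and q_2* = (q_2/q_1)·q_1*.
Numerically q_2/q_1 = 0.727222, so q_1* = 246/(5 + 10.75·0.727222) = 19.1923.

q_1* = 19.1923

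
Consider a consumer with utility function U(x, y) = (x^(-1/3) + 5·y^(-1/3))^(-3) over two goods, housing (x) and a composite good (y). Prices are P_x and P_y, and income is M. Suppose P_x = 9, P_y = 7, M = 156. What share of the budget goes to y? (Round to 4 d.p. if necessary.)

share on y = 0.7585

MU_x ∝ x^(-4/3), MU_y ∝ 5·y^(-4/3), so MRS = (1/5)·(y/x)^(4/3) = P_x/P_y.
Hence y/x = (5·P_x/P_y)^(1/(4/3)), i.e. raised to the 0.75 power.
Substitute y = (y/x)·x into the budget: x* = M/(P_x + P_y·(y/x)).
Numerically y/x = 4.037252, so x* = 156/(9 + 7·4.037252) = 4.1867 and y* = 4.037252·4.1867 = 16.9028.
Expenditure on y: 7·16.9028 = 118.3196; share = 0.7585.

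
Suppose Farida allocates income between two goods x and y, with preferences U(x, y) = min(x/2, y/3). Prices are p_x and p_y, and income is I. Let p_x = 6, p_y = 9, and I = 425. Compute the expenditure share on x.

share on x = 0.3077

Leontief preferences: the optimum is at the kink where x/2 = y/3, i.e. y = (3/2)·x.
Budget: p_x·x + p_y·(3/2)·x = I, so (2·p_x + 3·p_y)·x = 2·I.
Demand: x*(p_x,p_y,I) = 2·I/(2·p_x + 3·p_y), y* = 3·I/(2·p_x + 3·p_y).
Here 2·6 + 3·9 = 39, giving x* = 21.7949 and y* = 32.6923.
Expenditure on x: 6·21.7949 = 130.7692; share = 0.3077.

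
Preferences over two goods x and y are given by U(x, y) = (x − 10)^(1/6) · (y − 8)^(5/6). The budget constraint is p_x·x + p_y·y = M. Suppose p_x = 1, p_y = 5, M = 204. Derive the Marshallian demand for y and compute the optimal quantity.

This is Cobb-Douglas in (x−10, y−8): tangency gives 1/6·p_y·(y−8) = 5/6·p_x·(x−10).
Substituting into the budget: x* = 10 + 1/6·(M − 10·p_x − 8·p_y)/p_x, and y* = 8 + 5/6·(…)/p_y.
Discretionary income = 204 − 10·1 − 8·5 = 154; y* = 8 + 5/6·154/5 = 33.6667.

y* = 33.6667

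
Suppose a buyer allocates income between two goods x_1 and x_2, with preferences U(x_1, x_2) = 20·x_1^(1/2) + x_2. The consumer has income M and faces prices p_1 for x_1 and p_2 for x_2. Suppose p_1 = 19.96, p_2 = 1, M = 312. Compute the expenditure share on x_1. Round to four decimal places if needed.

share on x_1 = 0.0161

Utility is quasi-linear in x_2; the FOC for x_1 is 10/√x_1 = p_1/p_2.
Solve: √x_1 = 10·p_2/p_1, so x_1*(p_1,p_2) = (10·p_2/p_1)², and x_2* = (M − p_1·x_1*)/p_2.
Plugging in: x_1* = (10·1/19.96)² = 0.251, x_2* = 306.99.
Expenditure on x_1: 19.96·0.251 = 5.01; share = 0.0161.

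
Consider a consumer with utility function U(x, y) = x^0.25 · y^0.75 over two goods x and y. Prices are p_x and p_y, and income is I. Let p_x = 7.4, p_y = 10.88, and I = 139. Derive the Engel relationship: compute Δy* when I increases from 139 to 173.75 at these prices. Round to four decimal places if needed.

At p_x=7.4, p_y=10.88, I=139: y* = 0.75·139/10.88 = 9.5818.
At I' = 173.75: y* = 11.9773. Change: 11.9773 − 9.5818 = 2.3955.

Δy* = 2.3955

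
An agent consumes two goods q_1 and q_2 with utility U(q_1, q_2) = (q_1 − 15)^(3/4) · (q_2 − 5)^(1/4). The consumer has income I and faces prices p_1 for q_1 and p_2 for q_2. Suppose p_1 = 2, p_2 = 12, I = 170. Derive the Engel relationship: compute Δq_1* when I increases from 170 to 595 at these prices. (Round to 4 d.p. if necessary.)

MRS = 3·(q_2−5)/(q_1−15). Tangency with p_1/p_2 gives q_2−5 = (1/3)·(p_1/p_2)·(q_1−15).
Substituting into the budget: q_1* = 15 + 0.75·(I − 15·p_1 − 5·p_2)/p_1, and q_2* = 5 + 0.25·(…)/p_2.
Discretionary income = 170 − 15·2 − 5·12 = 80; q_1* = 15 + 0.75·80/2 = 45.
At I' = 595: q_1* = 204.375. Change: 204.375 − 45 = 159.375.

Δq_1* = 159.375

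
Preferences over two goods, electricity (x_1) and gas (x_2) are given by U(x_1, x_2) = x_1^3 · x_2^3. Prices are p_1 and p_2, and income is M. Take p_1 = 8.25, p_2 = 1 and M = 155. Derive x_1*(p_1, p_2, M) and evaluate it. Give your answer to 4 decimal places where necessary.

x_1* = 9.3939

The MRS is x_2/x_1. Set MRS = p_1/p_2.
Rearranging, p_2·x_2 = p_1·x_1. Substituting into the budget gives p_1·x_1·(1 + 1) = M.
Demand: x_1*(p_1,p_2,M) = 0.5·M/p_1 and x_2* = 0.5·M/p_2.
At p_1=8.25, p_2=1, M=155: x_1* = 0.5·155/8.25 = 9.3939.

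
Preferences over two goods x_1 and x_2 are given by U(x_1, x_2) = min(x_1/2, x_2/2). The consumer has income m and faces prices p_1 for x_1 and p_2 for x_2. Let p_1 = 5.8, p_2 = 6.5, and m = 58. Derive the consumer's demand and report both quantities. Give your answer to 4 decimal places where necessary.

x_1* = 4.7154, x_2* = 4.7154

Leontief preferences: the optimum is at the kink where x_1/2 = x_2/2, i.e. x_2 = x_1.
Budget: p_1·x_1 + p_2·x_1 = m, so (2·p_1 + 2·p_2)·x_1 = 2·m.
Demand: x_1*(p_1,p_2,m) = 2·m/(2·p_1 + 2·p_2), x_2* = 2·m/(2·p_1 + 2·p_2).
Here 2·5.8 + 2·6.5 = 24.6, giving x_1* = 4.7154 and x_2* = 4.7154.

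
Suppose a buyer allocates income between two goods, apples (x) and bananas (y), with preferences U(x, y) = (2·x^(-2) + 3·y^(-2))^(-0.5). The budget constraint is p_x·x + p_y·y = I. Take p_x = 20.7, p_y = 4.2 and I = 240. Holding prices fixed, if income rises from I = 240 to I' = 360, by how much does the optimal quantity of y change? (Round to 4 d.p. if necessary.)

Δy* = 8.0939

MRS = MU_x/MU_y = (2/3)·(y/x)^(3). Set equal to p_x/p_y.
Solve for the ratio: y/x = [(3/2)·p_x/p_y]^(1/3).
With the ratio pinned down, the budget gives x* = I/(p_x + p_y·(y/x)) and y* = (y/x)·x*.
Numerically y/x = 1.948068, so x* = 240/(20.7 + 4.2·1.948068) = 8.3097 and y* = 1.948068·8.3097 = 16.1879.
At I' = 360: y* = 24.2818. Change: 24.2818 − 16.1879 = 8.0939.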